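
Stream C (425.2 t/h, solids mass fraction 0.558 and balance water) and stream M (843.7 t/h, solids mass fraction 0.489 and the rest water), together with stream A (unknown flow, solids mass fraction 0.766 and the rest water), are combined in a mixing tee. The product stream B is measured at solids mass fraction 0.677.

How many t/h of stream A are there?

Let A be the unknown flow. Total out = 1268.9 + A.
solids balance: 649.83 + 0.766·A = 0.677·(1268.9 + A)
(0.766 − 0.677)·A = 0.677×1268.9 − 649.83 = 209.21
A = 209.21 / 0.089 = 2350.7 t/h

2351 t/h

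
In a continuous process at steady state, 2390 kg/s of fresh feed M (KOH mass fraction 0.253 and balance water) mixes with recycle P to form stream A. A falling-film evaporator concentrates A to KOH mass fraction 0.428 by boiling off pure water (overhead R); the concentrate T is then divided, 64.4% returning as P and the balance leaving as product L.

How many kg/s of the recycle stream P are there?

2556 kg/s

Overall KOH balance (none leaves overhead): KOH in fresh feed = KOH in product, i.e. 2390×0.253 = (1−0.644)·T·0.428.
T = 604.67/(0.428×0.356) = 3968.5 kg/s.
Recycle P = 0.644×3968.5 = 2555.7 kg/s.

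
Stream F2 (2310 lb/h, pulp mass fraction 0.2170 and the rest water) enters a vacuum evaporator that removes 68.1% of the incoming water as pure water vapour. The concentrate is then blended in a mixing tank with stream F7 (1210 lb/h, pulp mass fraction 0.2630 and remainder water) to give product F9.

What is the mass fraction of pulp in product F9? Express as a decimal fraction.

Vapour removed = 0.681×0.783×2310 = 1231.7 lb/h; concentrate = 1078.3 lb/h.
pulp reaching the mixer = 501.27 (from concentrate) + 1210×0.263 = 819.5 lb/h.
Product flow = 1078.3 + 1210 = 2288.3 lb/h; pulp fraction = 0.3581.

0.3581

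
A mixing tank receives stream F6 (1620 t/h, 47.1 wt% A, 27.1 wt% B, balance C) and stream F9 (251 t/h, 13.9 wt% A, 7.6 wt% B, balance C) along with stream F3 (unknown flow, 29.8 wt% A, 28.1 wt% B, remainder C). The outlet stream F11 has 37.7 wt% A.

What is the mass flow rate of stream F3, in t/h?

Let F3 be the unknown flow. Total out = 1871 + F3.
A balance: 797.91 + 0.298·F3 = 0.377·(1871 + F3)
(0.298 − 0.377)·F3 = 0.377×1871 − 797.91 = -92.542
F3 = -92.542 / -0.079 = 1171.4 t/h

1171 t/h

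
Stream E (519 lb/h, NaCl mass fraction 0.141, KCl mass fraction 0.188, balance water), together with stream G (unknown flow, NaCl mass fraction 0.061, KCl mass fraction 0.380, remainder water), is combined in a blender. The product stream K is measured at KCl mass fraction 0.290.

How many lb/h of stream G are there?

588.2 lb/h

Let G be the unknown flow. Total out = 519 + G.
KCl balance: 97.572 + 0.380·G = 0.290·(519 + G)
(0.380 − 0.290)·G = 0.290×519 − 97.572 = 52.938
G = 52.938 / 0.090 = 588.2 lb/h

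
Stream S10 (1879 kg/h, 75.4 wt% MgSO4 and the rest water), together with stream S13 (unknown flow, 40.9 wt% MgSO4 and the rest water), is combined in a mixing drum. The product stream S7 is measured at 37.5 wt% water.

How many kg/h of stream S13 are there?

Let S13 be the unknown flow. Total out = 1879 + S13.
water balance: 462.23 + 0.591·S13 = 0.375·(1879 + S13)
(0.591 − 0.375)·S13 = 0.375×1879 − 462.23 = 242.39
S13 = 242.39 / 0.216 = 1122.2 kg/h

1122 kg/h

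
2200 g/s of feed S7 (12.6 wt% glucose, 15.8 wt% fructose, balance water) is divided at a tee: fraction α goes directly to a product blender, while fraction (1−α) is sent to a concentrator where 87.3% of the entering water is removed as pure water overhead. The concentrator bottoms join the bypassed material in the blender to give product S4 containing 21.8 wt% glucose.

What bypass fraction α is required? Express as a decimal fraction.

All 2200×0.126 = 277.2 g/s of glucose reaches S4, so S4 = 277.2/0.218 = 1271.6 g/s and vapour = 928.44 g/s.
The evaporator receives (1−α)·2200 of feed at 0.716 water and removes 0.873 of that water:
0.873×0.716×(1−α)×2200 = 928.44
(1−α) = 928.44/1375.1 = 0.6752;  α = 0.3248.

0.325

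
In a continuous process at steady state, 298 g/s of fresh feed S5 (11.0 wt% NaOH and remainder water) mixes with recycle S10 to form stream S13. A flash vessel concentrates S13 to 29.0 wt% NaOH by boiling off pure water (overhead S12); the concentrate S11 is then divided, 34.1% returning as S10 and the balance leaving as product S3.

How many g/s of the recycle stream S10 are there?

Overall NaOH balance (none leaves overhead): NaOH in fresh feed = NaOH in product, i.e. 298×0.110 = (1−0.341)·S11·0.290.
S11 = 32.78/(0.290×0.659) = 171.52 g/s.
Recycle S10 = 0.341×171.52 = 58.49 g/s.

58.49 g/s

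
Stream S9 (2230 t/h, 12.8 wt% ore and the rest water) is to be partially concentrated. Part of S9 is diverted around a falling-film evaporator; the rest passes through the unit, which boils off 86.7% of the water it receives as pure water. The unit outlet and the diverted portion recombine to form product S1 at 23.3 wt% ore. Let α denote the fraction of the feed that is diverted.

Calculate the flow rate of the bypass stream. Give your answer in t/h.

900.8 t/h

All 2230×0.128 = 285.44 t/h of ore reaches S1, so S1 = 285.44/0.233 = 1225.1 t/h and vapour = 1004.9 t/h.
The evaporator receives (1−α)·2230 of feed at 0.872 water and removes 0.867 of that water:
0.867×0.872×(1−α)×2230 = 1004.9
(1−α) = 1004.9/1685.9 = 0.5961;  α = 0.4039.
Bypass flow = 0.4039×2230 = 900.76 t/h.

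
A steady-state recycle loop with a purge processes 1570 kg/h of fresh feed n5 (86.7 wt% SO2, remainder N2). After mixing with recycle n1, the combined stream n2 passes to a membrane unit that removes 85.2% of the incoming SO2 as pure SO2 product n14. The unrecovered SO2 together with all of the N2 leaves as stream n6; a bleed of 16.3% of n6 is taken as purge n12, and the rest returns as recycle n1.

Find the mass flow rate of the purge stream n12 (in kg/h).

N2 enters only via n5 and leaves only via the purge: 1570×0.133 = 0.163×(N2 in n6), and the membrane unit passes all N2, so N2 in n2 = N2 in n6 = 1281 kg/h.
SO2 in n2: m_A = 1570×0.867 + (1−0.163)·(1−0.852)·m_A, so m_A = 1361.2/0.8761 = 1553.6 kg/h.
n6 = (1−0.852)×1553.6 + 1281 = 1511 kg/h.
Purge n12 = 0.163×1511 = 246.29 kg/h.

246.3 kg/h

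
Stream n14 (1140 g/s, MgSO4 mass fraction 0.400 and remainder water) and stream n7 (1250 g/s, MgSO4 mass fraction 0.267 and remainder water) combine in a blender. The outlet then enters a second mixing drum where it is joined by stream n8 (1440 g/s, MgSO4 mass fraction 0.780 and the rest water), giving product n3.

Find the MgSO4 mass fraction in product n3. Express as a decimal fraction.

0.499

Overall, product flow = 3830 g/s.
MgSO4 in = 1140×0.400 + 1250×0.267 + 1440×0.780 = 1913 g/s.
MgSO4 fraction in n3 = 0.499.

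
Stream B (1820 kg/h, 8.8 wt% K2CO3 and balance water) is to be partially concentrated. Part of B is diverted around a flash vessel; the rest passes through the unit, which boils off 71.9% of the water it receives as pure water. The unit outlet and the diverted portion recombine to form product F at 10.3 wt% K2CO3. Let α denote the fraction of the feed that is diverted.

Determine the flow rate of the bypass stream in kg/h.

1416 kg/h

All 1820×0.088 = 160.16 kg/h of K2CO3 reaches F, so F = 160.16/0.103 = 1555 kg/h and vapour = 265.05 kg/h.
The evaporator receives (1−α)·1820 of feed at 0.912 water and removes 0.719 of that water:
0.719×0.912×(1−α)×1820 = 265.05
(1−α) = 265.05/1193.4 = 0.2221;  α = 0.7779.
Bypass flow = 0.7779×1820 = 1415.8 kg/h.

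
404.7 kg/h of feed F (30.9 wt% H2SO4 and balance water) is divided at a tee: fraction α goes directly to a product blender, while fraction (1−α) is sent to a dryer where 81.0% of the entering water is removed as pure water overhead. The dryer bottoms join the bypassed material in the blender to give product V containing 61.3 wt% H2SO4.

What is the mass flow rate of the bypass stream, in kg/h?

46.12 kg/h

All 404.7×0.309 = 125.05 kg/h of H2SO4 reaches V, so V = 125.05/0.613 = 204 kg/h and vapour = 200.7 kg/h.
The evaporator receives (1−α)·404.7 of feed at 0.691 water and removes 0.810 of that water:
0.810×0.691×(1−α)×404.7 = 200.7
(1−α) = 200.7/226.51 = 0.8860;  α = 0.1140.
Bypass flow = 0.1140×404.7 = 46.122 kg/h.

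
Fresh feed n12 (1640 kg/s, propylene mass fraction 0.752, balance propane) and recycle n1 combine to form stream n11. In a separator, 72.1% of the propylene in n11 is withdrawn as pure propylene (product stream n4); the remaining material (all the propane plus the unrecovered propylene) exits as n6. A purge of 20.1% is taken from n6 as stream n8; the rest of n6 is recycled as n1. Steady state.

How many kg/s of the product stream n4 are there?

1144 kg/s

propylene in n11: m_A = 1640×0.752 + (1−0.201)·(1−0.721)·m_A, so m_A = 1233.3/0.7771 = 1587.1 kg/s.
Product n4 = 0.721×1587.1 = 1144.3 kg/s.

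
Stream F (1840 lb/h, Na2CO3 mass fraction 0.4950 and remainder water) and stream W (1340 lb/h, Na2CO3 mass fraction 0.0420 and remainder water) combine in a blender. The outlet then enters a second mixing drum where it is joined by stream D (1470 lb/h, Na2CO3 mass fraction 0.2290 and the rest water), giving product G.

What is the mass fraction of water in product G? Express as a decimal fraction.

Overall, product flow = 4650 lb/h.
water in = 1840×0.505 + 1340×0.958 + 1470×0.771 = 3346.3 lb/h.
water fraction in G = 0.7196.

0.7196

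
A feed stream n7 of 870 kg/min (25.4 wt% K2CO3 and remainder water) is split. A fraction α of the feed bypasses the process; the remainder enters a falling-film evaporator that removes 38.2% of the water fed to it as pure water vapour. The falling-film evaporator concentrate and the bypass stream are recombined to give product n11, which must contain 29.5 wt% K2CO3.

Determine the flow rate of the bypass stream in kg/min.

All 870×0.254 = 220.98 kg/min of K2CO3 reaches n11, so n11 = 220.98/0.295 = 749.08 kg/min and vapour = 120.92 kg/min.
The evaporator receives (1−α)·870 of feed at 0.746 water and removes 0.382 of that water:
0.382×0.746×(1−α)×870 = 120.92
(1−α) = 120.92/247.93 = 0.4877;  α = 0.5123.
Bypass flow = 0.5123×870 = 445.69 kg/min.

445.7 kg/min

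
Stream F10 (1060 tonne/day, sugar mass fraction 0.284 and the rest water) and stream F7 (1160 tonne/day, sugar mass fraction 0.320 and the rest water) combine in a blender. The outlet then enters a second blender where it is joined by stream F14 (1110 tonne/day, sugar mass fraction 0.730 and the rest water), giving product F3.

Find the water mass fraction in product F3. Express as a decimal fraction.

0.555

Overall, product flow = 3330 tonne/day.
water in = 1060×0.716 + 1160×0.680 + 1110×0.270 = 1847.5 tonne/day.
water fraction in F3 = 0.555.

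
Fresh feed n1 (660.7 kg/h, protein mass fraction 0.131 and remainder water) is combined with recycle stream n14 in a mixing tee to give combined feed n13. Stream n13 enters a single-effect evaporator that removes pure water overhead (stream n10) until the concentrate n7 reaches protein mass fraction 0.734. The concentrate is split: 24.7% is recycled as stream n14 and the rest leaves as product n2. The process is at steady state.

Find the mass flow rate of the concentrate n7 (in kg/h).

Overall protein balance (none leaves overhead): protein in fresh feed = protein in product, i.e. 660.7×0.131 = (1−0.247)·n7·0.734.
n7 = 86.552/(0.734×0.753) = 156.6 kg/h.

156.6 kg/h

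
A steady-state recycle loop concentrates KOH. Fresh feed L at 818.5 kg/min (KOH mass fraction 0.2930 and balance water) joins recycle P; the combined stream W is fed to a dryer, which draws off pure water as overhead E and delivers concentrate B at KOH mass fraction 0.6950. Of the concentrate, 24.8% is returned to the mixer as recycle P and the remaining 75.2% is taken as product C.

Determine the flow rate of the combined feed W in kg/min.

932.3 kg/min

Overall KOH balance (none leaves overhead): KOH in fresh feed = KOH in product, i.e. 818.5×0.293 = (1−0.248)·B·0.695.
B = 239.82/(0.695×0.752) = 458.86 kg/min.
Recycle P = 0.248×458.86 = 113.8 kg/min.
Combined feed W = 818.5 + 113.8 = 932.3 kg/min.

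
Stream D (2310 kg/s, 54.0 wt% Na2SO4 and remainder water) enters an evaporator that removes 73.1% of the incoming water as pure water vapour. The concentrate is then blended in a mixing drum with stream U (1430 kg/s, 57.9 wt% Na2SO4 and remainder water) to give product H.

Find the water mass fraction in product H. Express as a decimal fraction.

Vapour removed = 0.731×0.460×2310 = 776.76 kg/s; concentrate = 1533.2 kg/s.
water reaching the mixer = 285.84 (from concentrate) + 1430×0.421 = 887.87 kg/s.
Product flow = 1533.2 + 1430 = 2963.2 kg/s; water fraction = 0.300.

0.300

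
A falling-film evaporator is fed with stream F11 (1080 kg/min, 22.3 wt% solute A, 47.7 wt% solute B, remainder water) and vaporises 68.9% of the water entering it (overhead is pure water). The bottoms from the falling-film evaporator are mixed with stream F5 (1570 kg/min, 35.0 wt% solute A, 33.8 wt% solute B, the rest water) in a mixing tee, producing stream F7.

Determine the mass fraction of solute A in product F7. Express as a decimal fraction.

0.326

Vapour removed = 0.689×0.300×1080 = 223.24 kg/min; concentrate = 856.76 kg/min.
solute A reaching the mixer = 240.84 (from concentrate) + 1570×0.350 = 790.34 kg/min.
Product flow = 856.76 + 1570 = 2426.8 kg/min; solute A fraction = 0.326.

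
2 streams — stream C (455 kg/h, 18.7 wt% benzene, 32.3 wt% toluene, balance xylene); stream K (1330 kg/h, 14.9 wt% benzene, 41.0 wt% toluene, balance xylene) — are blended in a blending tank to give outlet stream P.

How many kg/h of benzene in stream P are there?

283.3 kg/h

benzene out = benzene in = 455×0.187 + 1330×0.149 = 283.25 kg/h.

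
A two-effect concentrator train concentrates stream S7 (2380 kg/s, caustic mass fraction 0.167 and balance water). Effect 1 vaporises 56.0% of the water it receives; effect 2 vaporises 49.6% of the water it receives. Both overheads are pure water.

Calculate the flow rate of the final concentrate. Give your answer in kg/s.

837.1 kg/s

water in feed = 2380×0.833 = 1982.5 kg/s.
After stage 1: water left = (1−0.560)×1982.5 = 872.32; stream total = 1269.8 kg/s.
After stage 2: water left = (1−0.496)×872.32 = 439.65; final concentrate = 837.11 kg/s.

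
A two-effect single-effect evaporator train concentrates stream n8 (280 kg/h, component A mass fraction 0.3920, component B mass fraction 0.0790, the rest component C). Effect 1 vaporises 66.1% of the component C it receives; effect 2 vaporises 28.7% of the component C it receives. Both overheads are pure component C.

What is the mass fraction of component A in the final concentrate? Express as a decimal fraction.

component C in feed = 280×0.529 = 148.12 kg/h.
After stage 1: component C left = (1−0.661)×148.12 = 50.213; stream total = 182.09 kg/h.
After stage 2: component C left = (1−0.287)×50.213 = 35.802; final concentrate = 167.68 kg/h.
component A fraction = 109.76/167.68 = 0.6546.

0.6546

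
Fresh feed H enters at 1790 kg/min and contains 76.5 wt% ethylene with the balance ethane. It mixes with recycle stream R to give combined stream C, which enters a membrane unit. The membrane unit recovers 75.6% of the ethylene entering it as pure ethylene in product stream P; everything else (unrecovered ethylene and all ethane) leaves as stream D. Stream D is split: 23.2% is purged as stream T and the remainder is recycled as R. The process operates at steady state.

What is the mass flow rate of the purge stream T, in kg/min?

516 kg/min

ethane enters only via H and leaves only via the purge: 1790×0.235 = 0.232×(ethane in D), and the membrane unit passes all ethane, so ethane in C = ethane in D = 1813.1 kg/min.
ethylene in C: m_A = 1790×0.765 + (1−0.232)·(1−0.756)·m_A, so m_A = 1369.4/0.8126 = 1685.1 kg/min.
D = (1−0.756)×1685.1 + 1813.1 = 2224.3 kg/min.
Purge T = 0.232×2224.3 = 516.04 kg/min.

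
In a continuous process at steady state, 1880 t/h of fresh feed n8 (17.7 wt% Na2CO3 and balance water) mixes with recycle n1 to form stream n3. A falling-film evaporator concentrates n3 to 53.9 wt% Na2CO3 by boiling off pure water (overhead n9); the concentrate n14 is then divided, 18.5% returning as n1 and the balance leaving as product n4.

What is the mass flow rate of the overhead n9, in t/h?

1263 t/h

Overall Na2CO3 balance (none leaves overhead): Na2CO3 in fresh feed = Na2CO3 in product, i.e. 1880×0.177 = (1−0.185)·n14·0.539.
n14 = 332.76/(0.539×0.815) = 757.5 t/h.
Recycle n1 = 0.185×757.5 = 140.14 t/h.
Combined feed n3 = 1880 + 140.14 = 2020.1 t/h.
Overhead n9 = n3 − n14 = 2020.1 − 757.5 = 1262.6 t/h.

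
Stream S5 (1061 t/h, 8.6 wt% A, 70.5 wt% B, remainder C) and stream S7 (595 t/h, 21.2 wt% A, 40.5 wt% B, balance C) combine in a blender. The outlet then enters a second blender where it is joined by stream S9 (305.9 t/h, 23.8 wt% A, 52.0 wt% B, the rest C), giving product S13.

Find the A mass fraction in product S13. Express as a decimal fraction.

Overall, product flow = 1961.9 t/h.
A in = 1061×0.086 + 595×0.212 + 305.9×0.238 = 290.19 t/h.
A fraction in S13 = 0.148.

0.148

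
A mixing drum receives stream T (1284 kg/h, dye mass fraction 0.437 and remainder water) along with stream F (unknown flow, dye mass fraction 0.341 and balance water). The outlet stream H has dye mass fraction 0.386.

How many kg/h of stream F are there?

1455 kg/h

Let F be the unknown flow. Total out = 1284 + F.
dye balance: 561.11 + 0.341·F = 0.386·(1284 + F)
(0.341 − 0.386)·F = 0.386×1284 − 561.11 = -65.484
F = -65.484 / -0.045 = 1455.2 kg/h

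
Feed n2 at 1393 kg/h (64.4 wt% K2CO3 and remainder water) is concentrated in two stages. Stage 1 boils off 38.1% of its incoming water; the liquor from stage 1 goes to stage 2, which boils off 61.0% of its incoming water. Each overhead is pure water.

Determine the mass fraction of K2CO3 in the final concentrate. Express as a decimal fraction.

water in feed = 1393×0.356 = 495.91 kg/h.
After stage 1: water left = (1−0.381)×495.91 = 306.97; stream total = 1204.1 kg/h.
After stage 2: water left = (1−0.610)×306.97 = 119.72; final concentrate = 1016.8 kg/h.
K2CO3 fraction = 897.09/1016.8 = 0.882.

0.882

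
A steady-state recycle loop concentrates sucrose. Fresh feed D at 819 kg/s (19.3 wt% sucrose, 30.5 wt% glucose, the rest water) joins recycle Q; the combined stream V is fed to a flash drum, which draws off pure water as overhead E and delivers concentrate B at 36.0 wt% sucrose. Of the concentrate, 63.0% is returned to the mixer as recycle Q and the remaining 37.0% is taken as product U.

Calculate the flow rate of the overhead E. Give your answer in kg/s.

Overall sucrose balance (none leaves overhead): sucrose in fresh feed = sucrose in product, i.e. 819×0.193 = (1−0.630)·B·0.360.
B = 158.07/(0.360×0.370) = 1186.7 kg/s.
Recycle Q = 0.630×1186.7 = 747.61 kg/s.
Combined feed V = 819 + 747.61 = 1566.6 kg/s.
Overhead E = V − B = 1566.6 − 1186.7 = 379.92 kg/s.

379.9 kg/s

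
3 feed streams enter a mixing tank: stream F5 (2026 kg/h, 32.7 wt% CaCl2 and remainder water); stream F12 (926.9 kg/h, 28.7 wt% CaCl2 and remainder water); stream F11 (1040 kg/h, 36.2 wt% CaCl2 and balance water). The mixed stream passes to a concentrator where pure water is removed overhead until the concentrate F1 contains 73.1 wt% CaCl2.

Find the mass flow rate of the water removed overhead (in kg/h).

CaCl2 entering = 2026×0.327 + 926.9×0.287 + 1040×0.362 = 1305 kg/h.
All CaCl2 reports to F1, so F1 = 1305/0.731 = 1785.2 kg/h.
Total feed = 3992.9 kg/h; overhead = 3992.9 − 1785.2 = 2207.7 kg/h.

2208 kg/h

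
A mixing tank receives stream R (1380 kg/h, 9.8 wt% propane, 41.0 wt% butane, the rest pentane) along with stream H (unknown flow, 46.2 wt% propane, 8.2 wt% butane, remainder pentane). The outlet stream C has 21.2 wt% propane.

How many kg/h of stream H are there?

629.3 kg/h

Let H be the unknown flow. Total out = 1380 + H.
propane balance: 135.24 + 0.462·H = 0.212·(1380 + H)
(0.462 − 0.212)·H = 0.212×1380 − 135.24 = 157.32
H = 157.32 / 0.250 = 629.28 kg/h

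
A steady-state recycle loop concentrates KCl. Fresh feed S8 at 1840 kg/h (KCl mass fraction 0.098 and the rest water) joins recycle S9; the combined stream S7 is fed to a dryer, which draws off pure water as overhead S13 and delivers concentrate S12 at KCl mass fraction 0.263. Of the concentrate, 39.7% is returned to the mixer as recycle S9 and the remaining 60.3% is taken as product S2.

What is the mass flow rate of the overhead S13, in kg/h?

1154 kg/h

Overall KCl balance (none leaves overhead): KCl in fresh feed = KCl in product, i.e. 1840×0.098 = (1−0.397)·S12·0.263.
S12 = 180.32/(0.263×0.603) = 1137 kg/h.
Recycle S9 = 0.397×1137 = 451.4 kg/h.
Combined feed S7 = 1840 + 451.4 = 2291.4 kg/h.
Overhead S13 = S7 − S12 = 2291.4 − 1137 = 1154.4 kg/h.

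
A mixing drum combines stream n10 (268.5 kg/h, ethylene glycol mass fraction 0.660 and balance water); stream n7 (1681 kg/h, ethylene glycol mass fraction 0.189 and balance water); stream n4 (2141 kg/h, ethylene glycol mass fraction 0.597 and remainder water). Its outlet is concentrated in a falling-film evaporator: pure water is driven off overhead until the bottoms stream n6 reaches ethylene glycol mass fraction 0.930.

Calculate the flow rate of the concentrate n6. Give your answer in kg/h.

1907 kg/h

ethylene glycol entering = 268.5×0.660 + 1681×0.189 + 2141×0.597 = 1773.1 kg/h.
All ethylene glycol reports to n6, so n6 = 1773.1/0.930 = 1906.6 kg/h.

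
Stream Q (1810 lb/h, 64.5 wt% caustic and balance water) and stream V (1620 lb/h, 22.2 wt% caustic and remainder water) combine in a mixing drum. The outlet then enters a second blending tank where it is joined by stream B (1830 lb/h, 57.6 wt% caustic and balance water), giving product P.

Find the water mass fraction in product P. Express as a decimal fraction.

Overall, product flow = 5260 lb/h.
water in = 1810×0.355 + 1620×0.778 + 1830×0.424 = 2678.8 lb/h.
water fraction in P = 0.509.

0.509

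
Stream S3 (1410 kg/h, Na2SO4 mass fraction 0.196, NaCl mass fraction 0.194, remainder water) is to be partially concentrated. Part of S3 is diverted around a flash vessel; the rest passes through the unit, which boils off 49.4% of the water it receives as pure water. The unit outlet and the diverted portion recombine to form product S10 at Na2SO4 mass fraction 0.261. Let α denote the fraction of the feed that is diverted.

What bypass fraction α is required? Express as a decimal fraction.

0.174

All 1410×0.196 = 276.36 kg/h of Na2SO4 reaches S10, so S10 = 276.36/0.261 = 1058.9 kg/h and vapour = 351.15 kg/h.
The evaporator receives (1−α)·1410 of feed at 0.610 water and removes 0.494 of that water:
0.494×0.610×(1−α)×1410 = 351.15
(1−α) = 351.15/424.89 = 0.8264;  α = 0.1736.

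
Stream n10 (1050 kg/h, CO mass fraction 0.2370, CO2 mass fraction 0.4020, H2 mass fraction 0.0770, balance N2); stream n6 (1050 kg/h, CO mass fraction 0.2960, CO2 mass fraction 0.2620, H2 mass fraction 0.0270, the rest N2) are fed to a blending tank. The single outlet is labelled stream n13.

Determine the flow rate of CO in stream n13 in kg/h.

559.6 kg/h

CO out = CO in = 1050×0.237 + 1050×0.296 = 559.65 kg/h.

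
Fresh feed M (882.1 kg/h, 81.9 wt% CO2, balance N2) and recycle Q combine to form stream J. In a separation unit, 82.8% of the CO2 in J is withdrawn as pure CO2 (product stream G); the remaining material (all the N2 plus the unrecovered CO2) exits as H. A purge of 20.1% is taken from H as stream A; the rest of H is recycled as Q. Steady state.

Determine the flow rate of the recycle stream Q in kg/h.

N2 enters only via M and leaves only via the purge: 882.1×0.181 = 0.201×(N2 in H), and the separation unit passes all N2, so N2 in J = N2 in H = 794.33 kg/h.
CO2 in J: m_A = 882.1×0.819 + (1−0.201)·(1−0.828)·m_A, so m_A = 722.44/0.8626 = 837.54 kg/h.
H = (1−0.828)×837.54 + 794.33 = 938.39 kg/h.
Recycle Q = (1−0.201)×938.39 = 749.77 kg/h.

749.8 kg/h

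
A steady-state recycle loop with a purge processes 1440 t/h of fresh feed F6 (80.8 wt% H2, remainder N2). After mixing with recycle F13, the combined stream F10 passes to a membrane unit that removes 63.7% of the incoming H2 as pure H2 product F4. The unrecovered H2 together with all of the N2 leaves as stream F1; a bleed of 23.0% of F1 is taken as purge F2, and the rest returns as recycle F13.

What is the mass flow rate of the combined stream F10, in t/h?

N2 enters only via F6 and leaves only via the purge: 1440×0.192 = 0.230×(N2 in F1), and the membrane unit passes all N2, so N2 in F10 = N2 in F1 = 1202.1 t/h.
H2 in F10: m_A = 1440×0.808 + (1−0.230)·(1−0.637)·m_A, so m_A = 1163.5/0.7205 = 1614.9 t/h.
F10 = 1614.9 + 1202.1 = 2817 t/h.

2817 t/h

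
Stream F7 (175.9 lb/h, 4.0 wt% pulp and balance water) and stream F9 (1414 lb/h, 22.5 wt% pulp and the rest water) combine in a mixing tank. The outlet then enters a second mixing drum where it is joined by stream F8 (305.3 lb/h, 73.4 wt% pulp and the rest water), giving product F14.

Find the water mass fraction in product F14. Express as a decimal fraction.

0.710

Overall, product flow = 1895.2 lb/h.
water in = 175.9×0.960 + 1414×0.775 + 305.3×0.266 = 1345.9 lb/h.
water fraction in F14 = 0.710.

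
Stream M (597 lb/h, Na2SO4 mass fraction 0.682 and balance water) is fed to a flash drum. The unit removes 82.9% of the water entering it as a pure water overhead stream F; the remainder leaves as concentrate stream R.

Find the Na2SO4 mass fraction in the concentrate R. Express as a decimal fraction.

Na2SO4 is not removed: 597×0.682 = 407.15 lb/h of Na2SO4 enters R.
water entering = 597×0.318 = 189.85 lb/h; overhead removed = 0.829×189.85 = 157.38 lb/h.
Concentrate = 597 − 157.38 = 439.62 lb/h.
Mass fraction = 407.15/439.62 = 0.926.

0.926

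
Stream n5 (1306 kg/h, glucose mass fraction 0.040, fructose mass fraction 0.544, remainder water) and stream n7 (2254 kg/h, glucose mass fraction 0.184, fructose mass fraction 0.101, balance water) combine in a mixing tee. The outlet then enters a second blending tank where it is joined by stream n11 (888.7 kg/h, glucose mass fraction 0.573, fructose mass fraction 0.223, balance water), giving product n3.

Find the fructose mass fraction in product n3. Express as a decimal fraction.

0.255

Overall, product flow = 4448.7 kg/h.
fructose in = 1306×0.544 + 2254×0.101 + 888.7×0.223 = 1136.3 kg/h.
fructose fraction in n3 = 0.255.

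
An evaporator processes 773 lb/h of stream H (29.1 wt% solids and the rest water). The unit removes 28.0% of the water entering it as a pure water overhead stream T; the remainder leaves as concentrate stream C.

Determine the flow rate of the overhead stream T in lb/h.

153.5 lb/h

water entering = 773×0.709 = 548.06 lb/h; overhead removed = 0.280×548.06 = 153.46 lb/h.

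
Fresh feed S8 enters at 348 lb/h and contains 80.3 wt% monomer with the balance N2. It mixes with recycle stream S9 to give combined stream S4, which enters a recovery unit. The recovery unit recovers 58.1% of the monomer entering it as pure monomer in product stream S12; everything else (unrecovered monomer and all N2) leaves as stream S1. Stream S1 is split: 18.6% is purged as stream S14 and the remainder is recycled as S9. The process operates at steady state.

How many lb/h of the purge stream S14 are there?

N2 enters only via S8 and leaves only via the purge: 348×0.197 = 0.186×(N2 in S1), and the recovery unit passes all N2, so N2 in S4 = N2 in S1 = 368.58 lb/h.
monomer in S4: m_A = 348×0.803 + (1−0.186)·(1−0.581)·m_A, so m_A = 279.44/0.6589 = 424.08 lb/h.
S1 = (1−0.581)×424.08 + 368.58 = 546.27 lb/h.
Purge S14 = 0.186×546.27 = 101.61 lb/h.

101.6 lb/h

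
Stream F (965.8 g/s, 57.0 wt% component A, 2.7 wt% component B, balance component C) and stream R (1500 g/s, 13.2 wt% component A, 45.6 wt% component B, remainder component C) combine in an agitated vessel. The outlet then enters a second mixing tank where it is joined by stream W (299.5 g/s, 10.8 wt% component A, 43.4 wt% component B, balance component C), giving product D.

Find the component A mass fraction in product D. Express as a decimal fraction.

0.282

Overall, product flow = 2765.3 g/s.
component A in = 965.8×0.570 + 1500×0.132 + 299.5×0.108 = 780.85 g/s.
component A fraction in D = 0.282.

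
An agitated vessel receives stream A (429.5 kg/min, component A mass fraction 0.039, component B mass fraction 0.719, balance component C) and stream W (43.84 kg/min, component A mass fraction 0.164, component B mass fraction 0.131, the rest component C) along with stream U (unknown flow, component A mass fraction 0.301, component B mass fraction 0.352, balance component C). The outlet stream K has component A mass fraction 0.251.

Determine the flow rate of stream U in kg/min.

1897 kg/min

Let U be the unknown flow. Total out = 473.34 + U.
component A balance: 23.94 + 0.301·U = 0.251·(473.34 + U)
(0.301 − 0.251)·U = 0.251×473.34 − 23.94 = 94.868
U = 94.868 / 0.050 = 1897.4 kg/min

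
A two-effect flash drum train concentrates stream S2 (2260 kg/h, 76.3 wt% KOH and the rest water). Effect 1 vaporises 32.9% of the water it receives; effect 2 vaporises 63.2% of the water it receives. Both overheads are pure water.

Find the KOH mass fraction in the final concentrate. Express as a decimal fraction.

water in feed = 2260×0.237 = 535.62 kg/h.
After stage 1: water left = (1−0.329)×535.62 = 359.4; stream total = 2083.8 kg/h.
After stage 2: water left = (1−0.632)×359.4 = 132.26; final concentrate = 1856.6 kg/h.
KOH fraction = 1724.4/1856.6 = 0.929.

0.929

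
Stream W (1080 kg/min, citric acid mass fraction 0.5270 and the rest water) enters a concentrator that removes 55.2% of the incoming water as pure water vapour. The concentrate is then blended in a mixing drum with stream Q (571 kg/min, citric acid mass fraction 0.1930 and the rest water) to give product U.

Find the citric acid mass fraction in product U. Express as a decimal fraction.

Vapour removed = 0.552×0.473×1080 = 281.98 kg/min; concentrate = 798.02 kg/min.
citric acid reaching the mixer = 569.16 (from concentrate) + 571×0.193 = 679.36 kg/min.
Product flow = 798.02 + 571 = 1369 kg/min; citric acid fraction = 0.4962.

0.4962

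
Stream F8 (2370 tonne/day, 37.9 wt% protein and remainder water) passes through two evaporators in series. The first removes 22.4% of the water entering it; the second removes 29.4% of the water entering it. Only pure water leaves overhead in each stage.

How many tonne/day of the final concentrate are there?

1705 tonne/day

water in feed = 2370×0.621 = 1471.8 tonne/day.
After stage 1: water left = (1−0.224)×1471.8 = 1142.1; stream total = 2040.3 tonne/day.
After stage 2: water left = (1−0.294)×1142.1 = 806.32; final concentrate = 1704.5 tonne/day.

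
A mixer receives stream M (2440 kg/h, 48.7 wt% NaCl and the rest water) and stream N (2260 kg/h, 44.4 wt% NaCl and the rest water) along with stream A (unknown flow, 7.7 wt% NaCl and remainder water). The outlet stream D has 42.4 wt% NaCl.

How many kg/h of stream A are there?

Let A be the unknown flow. Total out = 4700 + A.
NaCl balance: 2191.7 + 0.077·A = 0.424·(4700 + A)
(0.077 − 0.424)·A = 0.424×4700 − 2191.7 = -198.92
A = -198.92 / -0.347 = 573.26 kg/h

573.3 kg/h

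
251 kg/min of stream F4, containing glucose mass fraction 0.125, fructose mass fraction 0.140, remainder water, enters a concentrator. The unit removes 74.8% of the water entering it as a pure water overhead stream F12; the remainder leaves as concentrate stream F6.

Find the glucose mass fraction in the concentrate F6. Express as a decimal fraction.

glucose is not removed: 251×0.125 = 31.375 kg/min of glucose enters F6.
water entering = 251×0.735 = 184.48 kg/min; overhead removed = 0.748×184.48 = 137.99 kg/min.
Concentrate = 251 − 137.99 = 113.01 kg/min.
Mass fraction = 31.375/113.01 = 0.278.

0.278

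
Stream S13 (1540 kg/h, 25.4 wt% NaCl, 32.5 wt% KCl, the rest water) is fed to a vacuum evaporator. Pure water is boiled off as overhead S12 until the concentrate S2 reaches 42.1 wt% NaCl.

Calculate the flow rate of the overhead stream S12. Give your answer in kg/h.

NaCl is conserved: 1540×0.254 = 391.16 kg/h all reports to the concentrate.
Concentrate = 391.16/(target fraction) = 929.12 kg/h.
Overhead = 1540 − 929.12 = 610.88 kg/h.

610.9 kg/h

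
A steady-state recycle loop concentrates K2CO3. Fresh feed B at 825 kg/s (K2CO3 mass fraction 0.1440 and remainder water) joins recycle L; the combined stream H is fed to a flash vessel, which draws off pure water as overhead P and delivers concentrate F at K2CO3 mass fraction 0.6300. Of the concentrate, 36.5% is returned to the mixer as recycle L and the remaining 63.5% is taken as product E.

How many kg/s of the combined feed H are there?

Overall K2CO3 balance (none leaves overhead): K2CO3 in fresh feed = K2CO3 in product, i.e. 825×0.144 = (1−0.365)·F·0.630.
F = 118.8/(0.630×0.635) = 296.96 kg/s.
Recycle L = 0.365×296.96 = 108.39 kg/s.
Combined feed H = 825 + 108.39 = 933.39 kg/s.

933.4 kg/s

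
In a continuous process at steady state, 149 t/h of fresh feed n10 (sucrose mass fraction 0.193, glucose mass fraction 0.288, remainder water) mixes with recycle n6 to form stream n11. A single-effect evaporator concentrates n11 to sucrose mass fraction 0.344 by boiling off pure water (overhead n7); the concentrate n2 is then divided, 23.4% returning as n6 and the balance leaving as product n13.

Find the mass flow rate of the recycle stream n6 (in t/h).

25.54 t/h

Overall sucrose balance (none leaves overhead): sucrose in fresh feed = sucrose in product, i.e. 149×0.193 = (1−0.234)·n2·0.344.
n2 = 28.757/(0.344×0.766) = 109.13 t/h.
Recycle n6 = 0.234×109.13 = 25.537 t/h.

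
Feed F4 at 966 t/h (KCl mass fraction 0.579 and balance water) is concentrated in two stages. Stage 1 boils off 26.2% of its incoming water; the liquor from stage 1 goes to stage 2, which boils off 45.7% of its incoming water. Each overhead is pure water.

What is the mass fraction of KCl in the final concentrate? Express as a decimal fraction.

0.774

water in feed = 966×0.421 = 406.69 t/h.
After stage 1: water left = (1−0.262)×406.69 = 300.13; stream total = 859.45 t/h.
After stage 2: water left = (1−0.457)×300.13 = 162.97; final concentrate = 722.29 t/h.
KCl fraction = 559.31/722.29 = 0.774.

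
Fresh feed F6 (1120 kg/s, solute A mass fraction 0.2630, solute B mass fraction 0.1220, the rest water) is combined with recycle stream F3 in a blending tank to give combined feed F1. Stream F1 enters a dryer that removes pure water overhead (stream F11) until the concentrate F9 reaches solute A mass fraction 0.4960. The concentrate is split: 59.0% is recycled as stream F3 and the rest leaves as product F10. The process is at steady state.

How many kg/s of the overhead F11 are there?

Overall solute A balance (none leaves overhead): solute A in fresh feed = solute A in product, i.e. 1120×0.263 = (1−0.590)·F9·0.496.
F9 = 294.56/(0.496×0.410) = 1448.5 kg/s.
Recycle F3 = 0.590×1448.5 = 854.59 kg/s.
Combined feed F1 = 1120 + 854.59 = 1974.6 kg/s.
Overhead F11 = F1 − F9 = 1974.6 − 1448.5 = 526.13 kg/s.

526.1 kg/s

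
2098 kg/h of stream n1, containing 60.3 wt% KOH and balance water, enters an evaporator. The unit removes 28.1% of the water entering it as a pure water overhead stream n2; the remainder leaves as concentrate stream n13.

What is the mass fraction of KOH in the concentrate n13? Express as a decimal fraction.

KOH is not removed: 2098×0.603 = 1265.1 kg/h of KOH enters n13.
water entering = 2098×0.397 = 832.91 kg/h; overhead removed = 0.281×832.91 = 234.05 kg/h.
Concentrate = 2098 − 234.05 = 1864 kg/h.
Mass fraction = 1265.1/1864 = 0.679.

0.679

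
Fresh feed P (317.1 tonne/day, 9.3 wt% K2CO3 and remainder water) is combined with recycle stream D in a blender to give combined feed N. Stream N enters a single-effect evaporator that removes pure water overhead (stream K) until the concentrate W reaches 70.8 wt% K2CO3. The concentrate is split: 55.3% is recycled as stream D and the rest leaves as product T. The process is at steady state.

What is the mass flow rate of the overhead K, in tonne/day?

Overall K2CO3 balance (none leaves overhead): K2CO3 in fresh feed = K2CO3 in product, i.e. 317.1×0.093 = (1−0.553)·W·0.708.
W = 29.49/(0.708×0.447) = 93.183 tonne/day.
Recycle D = 0.553×93.183 = 51.53 tonne/day.
Combined feed N = 317.1 + 51.53 = 368.63 tonne/day.
Overhead K = N − W = 368.63 − 93.183 = 275.45 tonne/day.

275.4 tonne/day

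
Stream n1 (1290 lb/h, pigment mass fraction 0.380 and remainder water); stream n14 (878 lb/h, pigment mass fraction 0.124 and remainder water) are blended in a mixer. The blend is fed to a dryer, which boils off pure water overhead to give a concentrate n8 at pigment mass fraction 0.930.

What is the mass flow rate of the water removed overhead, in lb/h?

1524 lb/h

pigment entering = 1290×0.380 + 878×0.124 = 599.07 lb/h.
All pigment reports to n8, so n8 = 599.07/0.930 = 644.16 lb/h.
Total feed = 2168 lb/h; overhead = 2168 − 644.16 = 1523.8 lb/h.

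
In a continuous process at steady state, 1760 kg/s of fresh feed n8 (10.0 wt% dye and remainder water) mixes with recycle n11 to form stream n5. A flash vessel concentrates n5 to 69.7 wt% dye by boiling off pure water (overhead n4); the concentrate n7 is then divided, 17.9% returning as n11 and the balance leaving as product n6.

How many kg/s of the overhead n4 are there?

Overall dye balance (none leaves overhead): dye in fresh feed = dye in product, i.e. 1760×0.100 = (1−0.179)·n7·0.697.
n7 = 176/(0.697×0.821) = 307.56 kg/s.
Recycle n11 = 0.179×307.56 = 55.054 kg/s.
Combined feed n5 = 1760 + 55.054 = 1815.1 kg/s.
Overhead n4 = n5 − n7 = 1815.1 − 307.56 = 1507.5 kg/s.

1507 kg/s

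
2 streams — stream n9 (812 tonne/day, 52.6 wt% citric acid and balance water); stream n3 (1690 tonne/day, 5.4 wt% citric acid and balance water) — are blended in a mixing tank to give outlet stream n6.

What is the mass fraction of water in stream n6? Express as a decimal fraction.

0.793

Total flow out = 812 + 1690 = 2502 tonne/day.
water in = 812×0.474 + 1690×0.946 = 1983.6 tonne/day.
water mass fraction in n6 = 1983.6/2502 = 0.793.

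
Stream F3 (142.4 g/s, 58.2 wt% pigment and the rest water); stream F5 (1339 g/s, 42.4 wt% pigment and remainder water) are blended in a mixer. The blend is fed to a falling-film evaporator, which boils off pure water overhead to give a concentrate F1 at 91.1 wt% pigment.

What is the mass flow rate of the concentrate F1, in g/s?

pigment entering = 142.4×0.582 + 1339×0.424 = 650.61 g/s.
All pigment reports to F1, so F1 = 650.61/0.911 = 714.17 g/s.

714.2 g/s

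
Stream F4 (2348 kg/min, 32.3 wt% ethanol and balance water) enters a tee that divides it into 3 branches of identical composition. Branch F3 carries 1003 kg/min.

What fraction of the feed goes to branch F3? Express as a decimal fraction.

Fraction to F3 = 1003/2348 = 0.4272.

0.427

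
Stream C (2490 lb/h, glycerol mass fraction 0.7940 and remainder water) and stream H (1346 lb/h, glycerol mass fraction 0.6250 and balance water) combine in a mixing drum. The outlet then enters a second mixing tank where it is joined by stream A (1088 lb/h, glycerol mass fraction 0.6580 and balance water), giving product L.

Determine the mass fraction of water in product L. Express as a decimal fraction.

Overall, product flow = 4924 lb/h.
water in = 2490×0.206 + 1346×0.375 + 1088×0.342 = 1389.8 lb/h.
water fraction in L = 0.2822.

0.2822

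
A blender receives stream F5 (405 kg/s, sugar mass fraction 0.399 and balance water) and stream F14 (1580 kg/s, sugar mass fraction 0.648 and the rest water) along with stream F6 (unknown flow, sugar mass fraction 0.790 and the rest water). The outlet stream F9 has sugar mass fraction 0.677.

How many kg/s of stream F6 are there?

Let F6 be the unknown flow. Total out = 1985 + F6.
sugar balance: 1185.4 + 0.790·F6 = 0.677·(1985 + F6)
(0.790 − 0.677)·F6 = 0.677×1985 − 1185.4 = 158.41
F6 = 158.41 / 0.113 = 1401.9 kg/s

1402 kg/s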